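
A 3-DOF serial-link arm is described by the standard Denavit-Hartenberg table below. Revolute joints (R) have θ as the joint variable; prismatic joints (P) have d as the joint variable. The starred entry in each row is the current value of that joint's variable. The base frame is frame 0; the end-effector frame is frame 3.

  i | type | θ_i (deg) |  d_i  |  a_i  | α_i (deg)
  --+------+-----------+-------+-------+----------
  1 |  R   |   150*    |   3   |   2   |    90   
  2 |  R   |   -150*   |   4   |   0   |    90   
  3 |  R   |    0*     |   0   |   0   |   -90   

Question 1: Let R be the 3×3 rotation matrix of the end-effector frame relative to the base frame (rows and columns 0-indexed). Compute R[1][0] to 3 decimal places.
End-effector x-axis (col 0 of R) = (0.7500,-0.4330,-0.5000)
R[1][0] = -0.4330

-0.433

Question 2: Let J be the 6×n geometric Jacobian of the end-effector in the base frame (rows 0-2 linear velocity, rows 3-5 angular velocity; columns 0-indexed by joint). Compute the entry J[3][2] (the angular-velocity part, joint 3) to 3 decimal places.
axis z_2 = (0.4330,-0.2500,0.8660); lever o_n−o_2 = (0.0000,0.0000,0.0000)
cross product → J_v[:, 2] = (-0.0000,0.0000,0.0000)
J_ω[:, 2] = z_2
entry J[3][2] = 0.4330

0.433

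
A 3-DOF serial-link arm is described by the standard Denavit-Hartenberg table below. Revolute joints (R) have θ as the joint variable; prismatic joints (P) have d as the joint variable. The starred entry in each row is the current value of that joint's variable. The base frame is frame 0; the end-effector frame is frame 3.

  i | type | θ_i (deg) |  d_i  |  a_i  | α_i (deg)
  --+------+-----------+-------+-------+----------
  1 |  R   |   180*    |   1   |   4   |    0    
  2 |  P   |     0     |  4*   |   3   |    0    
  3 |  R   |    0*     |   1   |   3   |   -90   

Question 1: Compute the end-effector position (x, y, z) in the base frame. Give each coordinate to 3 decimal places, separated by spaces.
after link 1: o_1 = (-4.0000, 0.0000, 1.0000)
after link 2: o_2 = (-7.0000, 0.0000, 5.0000)
after link 3: o_3 = (-10.0000, 0.0000, 6.0000)

-10.000 0.000 6.000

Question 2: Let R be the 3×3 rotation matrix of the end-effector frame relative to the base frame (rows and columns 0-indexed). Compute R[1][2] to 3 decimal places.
End-effector z-axis (col 2 of R) = (-0.0000,-1.0000,0.0000)
R[1][2] = -1.0000

-1.000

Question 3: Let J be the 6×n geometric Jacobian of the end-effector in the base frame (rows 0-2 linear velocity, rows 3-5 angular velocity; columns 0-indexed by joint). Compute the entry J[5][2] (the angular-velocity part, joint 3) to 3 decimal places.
1.000

axis z_2 = (0.0000,0.0000,1.0000); lever o_n−o_2 = (-3.0000,0.0000,1.0000)
cross product → J_v[:, 2] = (-0.0000,-3.0000,0.0000)
J_ω[:, 2] = z_2
entry J[5][2] = 1.0000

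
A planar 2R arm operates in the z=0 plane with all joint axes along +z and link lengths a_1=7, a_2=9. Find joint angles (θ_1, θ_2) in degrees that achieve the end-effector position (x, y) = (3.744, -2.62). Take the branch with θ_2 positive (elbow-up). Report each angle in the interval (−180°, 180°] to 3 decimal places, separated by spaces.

cos θ_2 = (20.8819−7²−9²)/(2·7·9) = -0.8660; θ_2 = 149.9990° (elbow-up)
β = atan2(-2.6200,3.7440) = -34.9838°; ψ = atan2(4.5001,-0.7941) = 100.0080°
θ_1 = β − ψ = -134.9918°

-134.992 149.999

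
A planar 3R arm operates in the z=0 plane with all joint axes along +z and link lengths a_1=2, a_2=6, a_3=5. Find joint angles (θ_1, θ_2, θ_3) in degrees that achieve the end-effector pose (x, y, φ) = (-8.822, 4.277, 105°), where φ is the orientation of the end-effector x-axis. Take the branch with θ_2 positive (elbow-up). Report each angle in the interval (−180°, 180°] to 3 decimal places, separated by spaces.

150.009 44.986 -89.995

wrist centre = target − a_3·(cos φ, sin φ) = (-7.5279, -0.5526)
cos θ_2 = (56.9747−2²−6²)/(2·2·6) = 0.7073; θ_2 = 44.9859° (elbow-up)
β = atan2(-0.5526,-7.5279) = -175.8014°; ψ = atan2(4.2416,6.2437) = 34.1899°
θ_1 = β − ψ = -209.9913°
θ_3 = φ − θ_1 − θ_2 = -89.9946° (wrapped to (-180°,180°])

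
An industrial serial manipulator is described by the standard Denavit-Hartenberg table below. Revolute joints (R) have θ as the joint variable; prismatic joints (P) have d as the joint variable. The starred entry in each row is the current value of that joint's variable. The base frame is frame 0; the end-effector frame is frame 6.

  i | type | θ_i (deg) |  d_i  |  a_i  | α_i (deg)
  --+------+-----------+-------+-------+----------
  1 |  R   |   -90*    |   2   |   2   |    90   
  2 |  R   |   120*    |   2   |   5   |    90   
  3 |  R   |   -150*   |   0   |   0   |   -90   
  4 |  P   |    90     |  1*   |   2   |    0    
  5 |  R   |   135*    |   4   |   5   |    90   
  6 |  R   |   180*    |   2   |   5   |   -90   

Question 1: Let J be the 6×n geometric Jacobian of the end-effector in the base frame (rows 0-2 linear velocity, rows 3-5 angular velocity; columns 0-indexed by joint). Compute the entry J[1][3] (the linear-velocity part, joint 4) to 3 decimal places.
prismatic axis z_3 = (0.8660,0.2500,0.4330)
J_v[:, 3] = z_3; J_ω[:, 3] = (0,0,0)
entry J[1][3] = 0.2500

0.250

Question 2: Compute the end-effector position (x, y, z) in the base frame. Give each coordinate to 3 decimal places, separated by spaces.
1.623 5.319 7.849

after link 1: o_1 = (0.0000, -2.0000, 2.0000)
after link 2: o_2 = (-2.0000, 0.5000, 6.3301)
after link 3: o_3 = (-2.0000, 0.5000, 6.3301)
after link 4: o_4 = (-1.1340, 2.4821, 5.7631)
after link 5: o_5 = (0.5624, 1.9511, 11.9146)
after link 6: o_6 = (1.6230, 5.3192, 7.8487)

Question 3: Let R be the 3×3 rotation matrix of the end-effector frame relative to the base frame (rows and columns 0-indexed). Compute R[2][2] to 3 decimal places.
End-effector z-axis (col 2 of R) = (-0.8660,-0.2500,-0.4330)
R[2][2] = -0.4330

-0.433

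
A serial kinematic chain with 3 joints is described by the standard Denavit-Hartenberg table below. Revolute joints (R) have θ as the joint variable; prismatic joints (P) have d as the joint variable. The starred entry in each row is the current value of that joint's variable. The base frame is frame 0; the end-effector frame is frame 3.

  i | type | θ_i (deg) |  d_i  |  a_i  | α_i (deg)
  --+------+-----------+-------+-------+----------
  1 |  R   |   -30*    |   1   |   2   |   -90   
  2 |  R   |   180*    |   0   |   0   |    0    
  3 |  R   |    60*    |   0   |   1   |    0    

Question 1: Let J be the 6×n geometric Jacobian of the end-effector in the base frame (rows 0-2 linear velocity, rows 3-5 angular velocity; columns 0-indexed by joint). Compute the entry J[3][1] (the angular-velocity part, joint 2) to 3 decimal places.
axis z_1 = (0.5000,0.8660,0.0000); lever o_n−o_1 = (-0.4330,0.2500,0.8660)
cross product → J_v[:, 1] = (0.7500,-0.4330,0.5000)
J_ω[:, 1] = z_1
entry J[3][1] = 0.5000

0.500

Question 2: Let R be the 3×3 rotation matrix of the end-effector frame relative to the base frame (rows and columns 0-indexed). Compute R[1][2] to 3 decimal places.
0.866

End-effector z-axis (col 2 of R) = (0.5000,0.8660,0.0000)
R[1][2] = 0.8660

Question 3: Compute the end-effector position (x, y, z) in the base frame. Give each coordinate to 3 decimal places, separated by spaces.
1.299 -0.750 1.866

after link 1: o_1 = (1.7321, -1.0000, 1.0000)
after link 2: o_2 = (1.7321, -1.0000, 1.0000)
after link 3: o_3 = (1.2990, -0.7500, 1.8660)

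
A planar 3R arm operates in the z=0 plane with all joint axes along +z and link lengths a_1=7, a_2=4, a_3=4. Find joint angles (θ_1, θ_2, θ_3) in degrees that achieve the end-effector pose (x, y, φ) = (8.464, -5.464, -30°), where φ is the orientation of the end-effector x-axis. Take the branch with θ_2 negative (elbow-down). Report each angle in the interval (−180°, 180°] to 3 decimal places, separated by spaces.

wrist centre = target − a_3·(cos φ, sin φ) = (4.9999, -3.4640)
cos θ_2 = (36.9983−7²−4²)/(2·7·4) = -0.5000; θ_2 = -120.0020° (elbow-down)
β = atan2(-3.4640,4.9999) = -34.7148°; ψ = atan2(-3.4640,4.9999) = -34.7151°
θ_1 = β − ψ = 0.0004°
θ_3 = φ − θ_1 − θ_2 = 90.0017° (wrapped to (-180°,180°])

0.000 -120.002 90.002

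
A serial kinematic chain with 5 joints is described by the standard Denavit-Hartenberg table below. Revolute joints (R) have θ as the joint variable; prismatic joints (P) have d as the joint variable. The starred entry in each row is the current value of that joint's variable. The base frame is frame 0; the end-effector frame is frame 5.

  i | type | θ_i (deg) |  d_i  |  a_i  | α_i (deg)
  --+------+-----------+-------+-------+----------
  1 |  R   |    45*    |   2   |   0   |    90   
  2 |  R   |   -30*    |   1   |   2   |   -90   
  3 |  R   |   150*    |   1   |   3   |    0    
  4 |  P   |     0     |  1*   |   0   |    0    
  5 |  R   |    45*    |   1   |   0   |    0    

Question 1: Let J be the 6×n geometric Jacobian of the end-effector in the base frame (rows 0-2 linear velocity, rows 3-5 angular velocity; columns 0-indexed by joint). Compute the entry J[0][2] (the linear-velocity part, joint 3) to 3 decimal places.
axis z_2 = (0.3536,0.3536,0.8660); lever o_n−o_2 = (-1.5910,0.5303,3.8971)
cross product → J_v[:, 2] = (0.9186,-2.7557,0.7500)
J_ω[:, 2] = z_2
entry J[0][2] = 0.9186

0.919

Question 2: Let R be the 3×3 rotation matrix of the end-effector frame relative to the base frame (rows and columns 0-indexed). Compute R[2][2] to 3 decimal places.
0.866

End-effector z-axis (col 2 of R) = (0.3536,0.3536,0.8660)
R[2][2] = 0.8660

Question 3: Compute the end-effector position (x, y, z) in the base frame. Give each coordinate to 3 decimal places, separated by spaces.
0.341 1.048 4.897

after link 1: o_1 = (0.0000, 0.0000, 2.0000)
after link 2: o_2 = (1.9319, 0.5176, 1.0000)
after link 3: o_3 = (-0.3662, 0.3409, 3.1651)
after link 4: o_4 = (-0.0127, 0.6944, 4.0311)
after link 5: o_5 = (0.3409, 1.0480, 4.8971)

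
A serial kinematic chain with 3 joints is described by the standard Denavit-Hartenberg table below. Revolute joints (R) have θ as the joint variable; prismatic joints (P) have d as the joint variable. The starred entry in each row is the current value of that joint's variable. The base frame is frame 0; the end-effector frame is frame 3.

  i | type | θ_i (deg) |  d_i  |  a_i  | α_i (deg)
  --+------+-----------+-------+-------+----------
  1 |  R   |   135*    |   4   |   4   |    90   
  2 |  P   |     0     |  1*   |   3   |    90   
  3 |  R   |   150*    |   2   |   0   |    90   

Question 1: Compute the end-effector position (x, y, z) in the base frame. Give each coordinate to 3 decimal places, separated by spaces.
after link 1: o_1 = (-2.8284, 2.8284, 4.0000)
after link 2: o_2 = (-4.2426, 5.6569, 4.0000)
after link 3: o_3 = (-4.2426, 5.6569, 2.0000)

-4.243 5.657 2.000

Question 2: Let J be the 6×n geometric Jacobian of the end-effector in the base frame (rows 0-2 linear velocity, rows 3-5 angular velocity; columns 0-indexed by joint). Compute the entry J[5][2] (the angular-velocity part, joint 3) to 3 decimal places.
axis z_2 = (0.0000,0.0000,-1.0000); lever o_n−o_2 = (0.0000,0.0000,-2.0000)
cross product → J_v[:, 2] = (-0.0000,0.0000,0.0000)
J_ω[:, 2] = z_2
entry J[5][2] = -1.0000

-1.000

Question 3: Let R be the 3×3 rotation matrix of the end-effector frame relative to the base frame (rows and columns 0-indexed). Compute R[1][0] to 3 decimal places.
-0.259

End-effector x-axis (col 0 of R) = (0.9659,-0.2588,0.0000)
R[1][0] = -0.2588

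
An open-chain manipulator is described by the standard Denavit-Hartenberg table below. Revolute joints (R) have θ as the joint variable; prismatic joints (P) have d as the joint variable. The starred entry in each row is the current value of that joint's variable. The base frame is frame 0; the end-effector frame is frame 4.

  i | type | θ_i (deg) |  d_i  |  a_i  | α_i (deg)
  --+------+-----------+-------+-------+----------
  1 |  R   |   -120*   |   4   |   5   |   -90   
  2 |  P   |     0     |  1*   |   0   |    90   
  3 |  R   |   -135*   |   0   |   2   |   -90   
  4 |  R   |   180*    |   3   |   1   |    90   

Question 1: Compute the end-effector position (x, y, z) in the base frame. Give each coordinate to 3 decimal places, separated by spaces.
-4.791 -4.641 4.000

after link 1: o_1 = (-2.5000, -4.3301, 4.0000)
after link 2: o_2 = (-1.6340, -4.8301, 4.0000)
after link 3: o_3 = (-2.1516, -2.8983, 4.0000)
after link 4: o_4 = (-4.7906, -4.6407, 4.0000)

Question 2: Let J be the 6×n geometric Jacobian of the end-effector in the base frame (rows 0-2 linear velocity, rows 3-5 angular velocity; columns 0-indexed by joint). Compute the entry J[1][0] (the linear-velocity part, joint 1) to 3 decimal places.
axis z_0 = ẑ; lever o_n−o_0 = (-4.7906,-4.6407,4.0000)
cross product → J_v[:, 0] = (4.6407,-4.7906,0.0000)
J_ω[:, 0] = z_0
entry J[1][0] = -4.7906

-4.791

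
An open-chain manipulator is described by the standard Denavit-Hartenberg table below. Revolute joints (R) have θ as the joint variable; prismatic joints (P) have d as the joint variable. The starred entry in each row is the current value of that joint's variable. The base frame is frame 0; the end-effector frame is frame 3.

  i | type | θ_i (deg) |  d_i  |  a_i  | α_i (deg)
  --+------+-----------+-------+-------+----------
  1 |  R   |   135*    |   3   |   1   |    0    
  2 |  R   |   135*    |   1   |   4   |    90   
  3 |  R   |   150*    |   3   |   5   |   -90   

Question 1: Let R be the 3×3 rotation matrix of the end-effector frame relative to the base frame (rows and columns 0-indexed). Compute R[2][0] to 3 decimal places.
0.500

End-effector x-axis (col 0 of R) = (0.0000,0.8660,0.5000)
R[2][0] = 0.5000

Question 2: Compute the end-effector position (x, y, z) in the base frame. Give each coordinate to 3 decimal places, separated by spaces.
-3.707 1.037 6.500

after link 1: o_1 = (-0.7071, 0.7071, 3.0000)
after link 2: o_2 = (-0.7071, -3.2929, 4.0000)
after link 3: o_3 = (-3.7071, 1.0372, 6.5000)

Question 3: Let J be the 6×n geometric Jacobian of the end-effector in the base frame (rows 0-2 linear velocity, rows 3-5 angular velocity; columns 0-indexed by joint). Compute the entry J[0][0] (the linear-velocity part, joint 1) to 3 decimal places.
axis z_0 = ẑ; lever o_n−o_0 = (-3.7071,1.0372,6.5000)
cross product → J_v[:, 0] = (-1.0372,-3.7071,0.0000)
J_ω[:, 0] = z_0
entry J[0][0] = -1.0372

-1.037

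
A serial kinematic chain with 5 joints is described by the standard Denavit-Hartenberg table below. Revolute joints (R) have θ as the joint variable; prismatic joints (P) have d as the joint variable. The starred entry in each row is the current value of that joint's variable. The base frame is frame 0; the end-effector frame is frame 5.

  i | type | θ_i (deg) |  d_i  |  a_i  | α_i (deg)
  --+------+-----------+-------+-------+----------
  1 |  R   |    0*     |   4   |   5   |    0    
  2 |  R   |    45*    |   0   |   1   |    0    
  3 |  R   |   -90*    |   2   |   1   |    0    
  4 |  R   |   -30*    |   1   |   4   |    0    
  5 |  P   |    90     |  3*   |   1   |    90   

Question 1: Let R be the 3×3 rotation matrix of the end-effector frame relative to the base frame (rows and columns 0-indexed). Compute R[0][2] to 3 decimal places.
0.259

End-effector z-axis (col 2 of R) = (0.2588,-0.9659,0.0000)
R[0][2] = 0.2588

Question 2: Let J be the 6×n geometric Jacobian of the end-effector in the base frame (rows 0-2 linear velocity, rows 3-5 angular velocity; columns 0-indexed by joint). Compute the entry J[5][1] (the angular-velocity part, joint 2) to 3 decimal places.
axis z_1 = (0.0000,0.0000,1.0000); lever o_n−o_1 = (3.4154,-3.6049,6.0000)
cross product → J_v[:, 1] = (3.6049,3.4154,-0.0000)
J_ω[:, 1] = z_1
entry J[5][1] = 1.0000

1.000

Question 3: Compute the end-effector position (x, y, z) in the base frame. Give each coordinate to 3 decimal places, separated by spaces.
8.415 -3.605 10.000

after link 1: o_1 = (5.0000, 0.0000, 4.0000)
after link 2: o_2 = (5.7071, 0.7071, 4.0000)
after link 3: o_3 = (6.4142, -0.0000, 6.0000)
after link 4: o_4 = (7.4495, -3.8637, 7.0000)
after link 5: o_5 = (8.4154, -3.6049, 10.0000)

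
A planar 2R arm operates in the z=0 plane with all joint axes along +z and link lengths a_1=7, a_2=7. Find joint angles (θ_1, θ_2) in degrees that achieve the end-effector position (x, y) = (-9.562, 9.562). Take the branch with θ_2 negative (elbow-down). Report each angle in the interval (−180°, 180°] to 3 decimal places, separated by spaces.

cos θ_2 = (182.8637−7²−7²)/(2·7·7) = 0.8660; θ_2 = -30.0080° (elbow-down)
β = atan2(9.5620,-9.5620) = 135.0000°; ψ = atan2(-3.5008,13.0617) = -15.0040°
θ_1 = β − ψ = 150.0040°

150.004 -30.008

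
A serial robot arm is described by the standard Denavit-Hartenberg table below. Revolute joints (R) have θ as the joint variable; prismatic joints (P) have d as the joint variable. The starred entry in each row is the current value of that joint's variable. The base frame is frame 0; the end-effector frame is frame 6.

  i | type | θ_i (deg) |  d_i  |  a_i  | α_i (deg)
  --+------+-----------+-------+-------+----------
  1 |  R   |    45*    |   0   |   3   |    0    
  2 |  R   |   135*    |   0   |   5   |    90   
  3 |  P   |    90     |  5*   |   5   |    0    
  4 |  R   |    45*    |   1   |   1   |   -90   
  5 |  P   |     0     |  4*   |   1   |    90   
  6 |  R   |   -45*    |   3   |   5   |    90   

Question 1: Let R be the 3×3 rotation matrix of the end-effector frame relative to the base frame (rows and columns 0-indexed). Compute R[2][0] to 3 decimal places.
1.000

End-effector x-axis (col 0 of R) = (0.0000,-0.0000,1.0000)
R[2][0] = 1.0000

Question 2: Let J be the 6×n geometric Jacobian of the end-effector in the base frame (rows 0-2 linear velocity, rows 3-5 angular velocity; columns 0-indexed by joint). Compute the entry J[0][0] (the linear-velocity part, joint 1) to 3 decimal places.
axis z_0 = ẑ; lever o_n−o_0 = (1.3640,11.1213,8.5858)
cross product → J_v[:, 0] = (-11.1213,1.3640,0.0000)
J_ω[:, 0] = z_0
entry J[0][0] = -11.1213

-11.121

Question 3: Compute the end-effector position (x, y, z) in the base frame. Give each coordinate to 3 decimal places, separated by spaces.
1.364 11.121 8.586

after link 1: o_1 = (2.1213, 2.1213, 0.0000)
after link 2: o_2 = (-2.8787, 2.1213, 0.0000)
after link 3: o_3 = (-2.8787, 7.1213, 5.0000)
after link 4: o_4 = (-2.1716, 8.1213, 5.7071)
after link 5: o_5 = (1.3640, 8.1213, 3.5858)
after link 6: o_6 = (1.3640, 11.1213, 8.5858)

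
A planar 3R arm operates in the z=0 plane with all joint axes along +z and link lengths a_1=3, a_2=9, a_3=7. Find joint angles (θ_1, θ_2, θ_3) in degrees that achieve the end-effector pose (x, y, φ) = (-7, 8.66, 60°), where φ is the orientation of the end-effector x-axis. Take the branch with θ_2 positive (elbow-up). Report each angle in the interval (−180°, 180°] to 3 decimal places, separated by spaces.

wrist centre = target − a_3·(cos φ, sin φ) = (-10.5000, 2.5978)
cos θ_2 = (116.9987−3²−9²)/(2·3·9) = 0.5000; θ_2 = 60.0016° (elbow-up)
β = atan2(2.5978,-10.5000) = 166.1034°; ψ = atan2(7.7944,7.4998) = 46.1034°
θ_1 = β − ψ = 120.0000°
θ_3 = φ − θ_1 − θ_2 = -120.0016° (wrapped to (-180°,180°])

120.000 60.002 -120.002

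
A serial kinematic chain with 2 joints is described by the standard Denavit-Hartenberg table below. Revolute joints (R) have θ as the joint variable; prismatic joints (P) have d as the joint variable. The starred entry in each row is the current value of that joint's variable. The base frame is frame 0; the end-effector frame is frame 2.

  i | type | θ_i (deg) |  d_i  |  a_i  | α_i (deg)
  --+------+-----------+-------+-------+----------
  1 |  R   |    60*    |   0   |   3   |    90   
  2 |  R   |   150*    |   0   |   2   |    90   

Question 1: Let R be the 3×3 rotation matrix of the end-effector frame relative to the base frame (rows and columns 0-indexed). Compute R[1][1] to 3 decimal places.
-0.500

End-effector y-axis (col 1 of R) = (0.8660,-0.5000,0.0000)
R[1][1] = -0.5000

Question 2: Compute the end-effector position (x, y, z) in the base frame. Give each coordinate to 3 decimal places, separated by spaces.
0.634 1.098 1.000

after link 1: o_1 = (1.5000, 2.5981, 0.0000)
after link 2: o_2 = (0.6340, 1.0981, 1.0000)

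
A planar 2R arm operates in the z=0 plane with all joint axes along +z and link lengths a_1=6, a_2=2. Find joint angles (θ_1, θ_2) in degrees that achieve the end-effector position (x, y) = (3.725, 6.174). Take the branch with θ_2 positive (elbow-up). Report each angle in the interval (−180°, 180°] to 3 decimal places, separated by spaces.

cos θ_2 = (51.9939−6²−2²)/(2·6·2) = 0.4997; θ_2 = 60.0168° (elbow-up)
β = atan2(6.1740,3.7250) = 58.8959°; ψ = atan2(1.7323,6.9995) = 13.9011°
θ_1 = β − ψ = 44.9948°

44.995 60.017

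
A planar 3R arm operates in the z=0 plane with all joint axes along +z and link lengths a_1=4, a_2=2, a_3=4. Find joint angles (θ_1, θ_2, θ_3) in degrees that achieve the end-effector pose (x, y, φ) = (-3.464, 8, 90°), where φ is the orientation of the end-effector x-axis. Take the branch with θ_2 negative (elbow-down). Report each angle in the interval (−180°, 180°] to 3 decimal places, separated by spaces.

150.000 -60.003 0.003

wrist centre = target − a_3·(cos φ, sin φ) = (-3.4640, 4.0000)
cos θ_2 = (27.9993−4²−2²)/(2·4·2) = 0.5000; θ_2 = -60.0029° (elbow-down)
β = atan2(4.0000,-3.4640) = 130.8926°; ψ = atan2(-1.7321,4.9999) = -19.1074°
θ_1 = β − ψ = 150.0000°
θ_3 = φ − θ_1 − θ_2 = 0.0029° (wrapped to (-180°,180°])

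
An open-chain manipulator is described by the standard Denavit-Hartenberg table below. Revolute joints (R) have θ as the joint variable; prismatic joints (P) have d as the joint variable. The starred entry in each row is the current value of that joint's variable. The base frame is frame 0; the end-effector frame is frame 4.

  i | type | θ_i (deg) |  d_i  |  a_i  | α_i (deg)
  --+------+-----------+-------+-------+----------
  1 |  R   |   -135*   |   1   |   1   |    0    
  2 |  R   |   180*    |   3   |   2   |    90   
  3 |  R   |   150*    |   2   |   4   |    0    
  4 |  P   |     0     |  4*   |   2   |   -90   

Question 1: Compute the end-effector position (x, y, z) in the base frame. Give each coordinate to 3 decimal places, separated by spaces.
after link 1: o_1 = (-0.7071, -0.7071, 1.0000)
after link 2: o_2 = (0.7071, 0.7071, 4.0000)
after link 3: o_3 = (-0.3282, -3.1566, 6.0000)
after link 4: o_4 = (1.2755, -7.2098, 7.0000)

1.276 -7.210 7.000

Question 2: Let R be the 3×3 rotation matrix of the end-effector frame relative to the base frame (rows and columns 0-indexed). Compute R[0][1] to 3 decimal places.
End-effector y-axis (col 1 of R) = (-0.7071,0.7071,-0.0000)
R[0][1] = -0.7071

-0.707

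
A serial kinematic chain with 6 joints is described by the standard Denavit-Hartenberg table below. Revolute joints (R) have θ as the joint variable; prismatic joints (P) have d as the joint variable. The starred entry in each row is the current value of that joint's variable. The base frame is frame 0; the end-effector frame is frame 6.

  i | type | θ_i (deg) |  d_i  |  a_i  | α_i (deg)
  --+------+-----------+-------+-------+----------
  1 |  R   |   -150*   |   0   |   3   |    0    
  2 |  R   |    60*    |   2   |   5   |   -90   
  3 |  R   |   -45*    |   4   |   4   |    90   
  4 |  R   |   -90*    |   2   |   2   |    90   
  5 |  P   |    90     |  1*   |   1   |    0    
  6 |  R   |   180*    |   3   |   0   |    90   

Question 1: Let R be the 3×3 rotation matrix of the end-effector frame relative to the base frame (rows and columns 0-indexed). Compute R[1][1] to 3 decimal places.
0.707

End-effector y-axis (col 1 of R) = (0.0000,0.7071,-0.7071)
R[1][1] = 0.7071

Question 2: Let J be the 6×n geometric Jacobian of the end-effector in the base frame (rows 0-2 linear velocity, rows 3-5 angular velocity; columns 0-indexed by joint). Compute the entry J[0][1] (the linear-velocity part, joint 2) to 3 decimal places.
2.879

axis z_1 = (0.0000,0.0000,1.0000); lever o_n−o_1 = (2.0000,-2.8787,4.1213)
cross product → J_v[:, 1] = (2.8787,2.0000,-0.0000)
J_ω[:, 1] = z_1
entry J[0][1] = 2.8787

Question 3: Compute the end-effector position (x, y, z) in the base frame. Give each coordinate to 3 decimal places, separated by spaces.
-0.598 -4.379 4.121

after link 1: o_1 = (-2.5981, -1.5000, 0.0000)
after link 2: o_2 = (-2.5981, -6.5000, 2.0000)
after link 3: o_3 = (1.4019, -9.3284, 4.8284)
after link 4: o_4 = (-0.5981, -7.9142, 6.2426)
after link 5: o_5 = (-0.5981, -6.5000, 6.2426)
after link 6: o_6 = (-0.5981, -4.3787, 4.1213)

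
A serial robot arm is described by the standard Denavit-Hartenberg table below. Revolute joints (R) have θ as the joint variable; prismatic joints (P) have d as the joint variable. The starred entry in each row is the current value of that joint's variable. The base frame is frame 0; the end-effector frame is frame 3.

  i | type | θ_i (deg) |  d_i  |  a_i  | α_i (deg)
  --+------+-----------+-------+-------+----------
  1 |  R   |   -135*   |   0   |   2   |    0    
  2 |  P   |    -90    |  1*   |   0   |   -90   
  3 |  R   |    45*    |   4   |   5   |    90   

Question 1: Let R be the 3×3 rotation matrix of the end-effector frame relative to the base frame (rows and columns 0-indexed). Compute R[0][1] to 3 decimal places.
End-effector y-axis (col 1 of R) = (-0.7071,-0.7071,0.0000)
R[0][1] = -0.7071

-0.707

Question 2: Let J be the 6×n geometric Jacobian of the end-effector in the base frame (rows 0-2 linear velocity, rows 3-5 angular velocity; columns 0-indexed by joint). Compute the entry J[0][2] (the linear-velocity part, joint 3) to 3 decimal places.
2.500

axis z_2 = (-0.7071,-0.7071,0.0000); lever o_n−o_2 = (-5.3284,-0.3284,-3.5355)
cross product → J_v[:, 2] = (2.5000,-2.5000,-3.5355)
J_ω[:, 2] = z_2
entry J[0][2] = 2.5000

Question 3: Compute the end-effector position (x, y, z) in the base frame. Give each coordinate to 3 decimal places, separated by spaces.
-6.743 -1.743 -2.536

after link 1: o_1 = (-1.4142, -1.4142, 0.0000)
after link 2: o_2 = (-1.4142, -1.4142, 1.0000)
after link 3: o_3 = (-6.7426, -1.7426, -2.5355)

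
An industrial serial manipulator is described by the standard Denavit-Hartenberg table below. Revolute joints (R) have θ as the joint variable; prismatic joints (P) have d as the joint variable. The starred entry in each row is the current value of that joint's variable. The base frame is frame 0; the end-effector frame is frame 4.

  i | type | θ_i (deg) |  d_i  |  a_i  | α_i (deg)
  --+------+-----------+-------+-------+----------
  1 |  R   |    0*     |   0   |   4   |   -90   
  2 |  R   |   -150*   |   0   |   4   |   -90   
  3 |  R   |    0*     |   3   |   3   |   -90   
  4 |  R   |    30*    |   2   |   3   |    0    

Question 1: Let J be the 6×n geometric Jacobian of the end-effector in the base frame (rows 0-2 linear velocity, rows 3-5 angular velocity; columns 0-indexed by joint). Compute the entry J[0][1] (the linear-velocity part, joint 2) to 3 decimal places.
6.098

axis z_1 = (0.0000,1.0000,0.0000); lever o_n−o_1 = (-7.5622,-2.0000,6.0981)
cross product → J_v[:, 1] = (6.0981,-0.0000,7.5622)
J_ω[:, 1] = z_1
entry J[0][1] = 6.0981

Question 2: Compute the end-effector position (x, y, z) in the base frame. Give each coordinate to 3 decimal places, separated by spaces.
after link 1: o_1 = (4.0000, 0.0000, 0.0000)
after link 2: o_2 = (0.5359, -0.0000, 2.0000)
after link 3: o_3 = (-0.5622, -0.0000, 6.0981)
after link 4: o_4 = (-3.5622, -2.0000, 6.0981)

-3.562 -2.000 6.098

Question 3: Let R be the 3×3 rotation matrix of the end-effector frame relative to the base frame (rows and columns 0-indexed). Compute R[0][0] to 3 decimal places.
End-effector x-axis (col 0 of R) = (-1.0000,-0.0000,0.0000)
R[0][0] = -1.0000

-1.000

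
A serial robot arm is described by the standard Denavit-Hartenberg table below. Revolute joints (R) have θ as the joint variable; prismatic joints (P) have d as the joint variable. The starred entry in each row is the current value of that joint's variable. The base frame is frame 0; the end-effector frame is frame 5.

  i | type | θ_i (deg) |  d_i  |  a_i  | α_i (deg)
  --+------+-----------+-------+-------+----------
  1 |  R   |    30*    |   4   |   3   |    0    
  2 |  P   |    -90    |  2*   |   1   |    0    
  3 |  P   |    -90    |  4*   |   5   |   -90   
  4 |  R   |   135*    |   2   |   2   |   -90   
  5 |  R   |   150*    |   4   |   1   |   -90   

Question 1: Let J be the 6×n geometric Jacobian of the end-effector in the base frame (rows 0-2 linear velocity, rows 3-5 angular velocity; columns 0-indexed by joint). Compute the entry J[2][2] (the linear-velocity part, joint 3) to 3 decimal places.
1.000

prismatic axis z_2 = (0.0000,0.0000,1.0000)
J_v[:, 2] = z_2; J_ω[:, 2] = (0,0,0)
entry J[2][2] = 1.0000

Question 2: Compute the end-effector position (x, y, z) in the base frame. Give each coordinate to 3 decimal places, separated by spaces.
2.662 -1.350 12.027

after link 1: o_1 = (2.5981, 1.5000, 4.0000)
after link 2: o_2 = (3.0981, 0.6340, 6.0000)
after link 3: o_3 = (-1.2321, -1.8660, 10.0000)
after link 4: o_4 = (0.9927, -2.8910, 8.5858)
after link 5: o_5 = (2.6619, -1.3499, 12.0266)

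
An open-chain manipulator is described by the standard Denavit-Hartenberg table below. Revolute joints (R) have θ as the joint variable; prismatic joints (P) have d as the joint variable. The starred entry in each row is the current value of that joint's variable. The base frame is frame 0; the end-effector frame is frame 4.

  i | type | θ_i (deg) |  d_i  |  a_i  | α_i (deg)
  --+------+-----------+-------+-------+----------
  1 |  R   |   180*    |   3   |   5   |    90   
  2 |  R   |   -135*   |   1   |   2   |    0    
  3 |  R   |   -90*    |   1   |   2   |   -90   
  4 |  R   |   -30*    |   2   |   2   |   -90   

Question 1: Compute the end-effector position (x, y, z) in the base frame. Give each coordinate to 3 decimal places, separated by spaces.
after link 1: o_1 = (-5.0000, 0.0000, 3.0000)
after link 2: o_2 = (-3.5858, 1.0000, 1.5858)
after link 3: o_3 = (-2.1716, 2.0000, 3.0000)
after link 4: o_4 = (0.4674, 3.0000, 2.8105)

0.467 3.000 2.811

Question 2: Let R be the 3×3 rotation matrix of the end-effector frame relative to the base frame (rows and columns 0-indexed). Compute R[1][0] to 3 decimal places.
End-effector x-axis (col 0 of R) = (0.6124,0.5000,0.6124)
R[1][0] = 0.5000

0.500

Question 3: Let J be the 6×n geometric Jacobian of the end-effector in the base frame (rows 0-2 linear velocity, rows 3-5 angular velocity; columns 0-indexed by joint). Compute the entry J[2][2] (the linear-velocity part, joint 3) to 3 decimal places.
-4.053

axis z_2 = (0.0000,1.0000,0.0000); lever o_n−o_2 = (4.0532,2.0000,1.2247)
cross product → J_v[:, 2] = (1.2247,0.0000,-4.0532)
J_ω[:, 2] = z_2
entry J[2][2] = -4.0532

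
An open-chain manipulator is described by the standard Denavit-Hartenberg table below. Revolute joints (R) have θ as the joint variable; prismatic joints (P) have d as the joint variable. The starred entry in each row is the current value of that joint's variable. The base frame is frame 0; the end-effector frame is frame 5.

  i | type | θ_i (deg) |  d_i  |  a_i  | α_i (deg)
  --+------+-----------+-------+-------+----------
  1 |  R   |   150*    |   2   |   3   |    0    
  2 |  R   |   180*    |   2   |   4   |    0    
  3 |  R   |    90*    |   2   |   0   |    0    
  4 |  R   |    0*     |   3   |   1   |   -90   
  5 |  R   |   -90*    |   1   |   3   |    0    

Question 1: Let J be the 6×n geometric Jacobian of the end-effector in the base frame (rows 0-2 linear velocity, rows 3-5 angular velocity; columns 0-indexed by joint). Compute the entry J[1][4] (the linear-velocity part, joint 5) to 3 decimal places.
axis z_4 = (-0.8660,0.5000,0.0000); lever o_n−o_4 = (-0.8660,0.5000,3.0000)
cross product → J_v[:, 4] = (1.5000,2.5981,-0.0000)
J_ω[:, 4] = z_4
entry J[1][4] = 2.5981

2.598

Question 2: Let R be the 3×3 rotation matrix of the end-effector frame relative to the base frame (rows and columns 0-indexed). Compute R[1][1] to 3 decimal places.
End-effector y-axis (col 1 of R) = (0.5000,0.8660,-0.0000)
R[1][1] = 0.8660

0.866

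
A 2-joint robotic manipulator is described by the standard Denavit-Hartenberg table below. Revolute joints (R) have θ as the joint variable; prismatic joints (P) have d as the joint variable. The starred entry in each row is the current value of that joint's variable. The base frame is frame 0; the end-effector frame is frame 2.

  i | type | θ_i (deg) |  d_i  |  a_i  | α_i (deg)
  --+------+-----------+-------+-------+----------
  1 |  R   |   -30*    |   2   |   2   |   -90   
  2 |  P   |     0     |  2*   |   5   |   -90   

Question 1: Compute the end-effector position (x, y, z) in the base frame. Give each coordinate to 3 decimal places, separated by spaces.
7.062 -1.768 2.000

after link 1: o_1 = (1.7321, -1.0000, 2.0000)
after link 2: o_2 = (7.0622, -1.7679, 2.0000)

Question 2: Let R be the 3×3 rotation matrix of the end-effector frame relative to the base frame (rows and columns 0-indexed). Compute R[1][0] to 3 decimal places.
End-effector x-axis (col 0 of R) = (0.8660,-0.5000,0.0000)
R[1][0] = -0.5000

-0.500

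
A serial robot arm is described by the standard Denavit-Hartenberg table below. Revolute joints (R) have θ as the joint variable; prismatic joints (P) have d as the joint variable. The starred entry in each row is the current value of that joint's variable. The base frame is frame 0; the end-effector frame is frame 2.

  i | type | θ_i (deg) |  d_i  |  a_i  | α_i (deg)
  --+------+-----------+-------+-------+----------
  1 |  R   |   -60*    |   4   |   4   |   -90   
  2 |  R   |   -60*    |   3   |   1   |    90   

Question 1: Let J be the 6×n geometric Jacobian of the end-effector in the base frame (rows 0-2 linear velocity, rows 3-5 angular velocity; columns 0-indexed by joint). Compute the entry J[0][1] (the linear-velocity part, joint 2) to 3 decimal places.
axis z_1 = (0.8660,0.5000,0.0000); lever o_n−o_1 = (2.8481,1.0670,0.8660)
cross product → J_v[:, 1] = (0.4330,-0.7500,-0.5000)
J_ω[:, 1] = z_1
entry J[0][1] = 0.4330

0.433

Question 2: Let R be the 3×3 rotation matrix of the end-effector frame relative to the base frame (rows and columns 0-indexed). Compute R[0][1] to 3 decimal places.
End-effector y-axis (col 1 of R) = (0.8660,0.5000,0.0000)
R[0][1] = 0.8660

0.866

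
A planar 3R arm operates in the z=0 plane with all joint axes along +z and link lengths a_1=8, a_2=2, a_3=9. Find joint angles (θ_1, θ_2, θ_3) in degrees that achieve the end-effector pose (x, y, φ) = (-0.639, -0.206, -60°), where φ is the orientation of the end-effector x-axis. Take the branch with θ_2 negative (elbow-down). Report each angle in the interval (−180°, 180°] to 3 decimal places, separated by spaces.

135.003 -60.020 -134.984

wrist centre = target − a_3·(cos φ, sin φ) = (-5.1390, 7.5882)
cos θ_2 = (83.9905−8²−2²)/(2·8·2) = 0.4997; θ_2 = -60.0196° (elbow-down)
β = atan2(7.5882,-5.1390) = 124.1072°; ψ = atan2(-1.7324,8.9994) = -10.8962°
θ_1 = β − ψ = 135.0033°
θ_3 = φ − θ_1 − θ_2 = -134.9838° (wrapped to (-180°,180°])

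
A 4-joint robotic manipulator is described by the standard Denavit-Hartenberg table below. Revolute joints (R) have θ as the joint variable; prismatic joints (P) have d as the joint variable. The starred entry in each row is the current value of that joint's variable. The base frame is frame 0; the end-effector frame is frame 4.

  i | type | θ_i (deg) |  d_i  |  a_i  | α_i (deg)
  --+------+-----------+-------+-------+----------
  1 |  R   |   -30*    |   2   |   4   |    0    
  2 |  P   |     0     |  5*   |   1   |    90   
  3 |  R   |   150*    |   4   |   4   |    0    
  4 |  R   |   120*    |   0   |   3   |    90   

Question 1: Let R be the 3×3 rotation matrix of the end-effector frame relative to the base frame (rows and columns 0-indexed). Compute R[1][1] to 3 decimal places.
End-effector y-axis (col 1 of R) = (-0.5000,-0.8660,0.0000)
R[1][1] = -0.8660

-0.866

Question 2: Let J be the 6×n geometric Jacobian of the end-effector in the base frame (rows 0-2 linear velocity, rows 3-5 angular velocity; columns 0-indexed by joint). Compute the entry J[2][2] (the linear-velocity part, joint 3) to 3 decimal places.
-3.464

axis z_2 = (-0.5000,-0.8660,0.0000); lever o_n−o_2 = (-5.0000,-1.7321,-1.0000)
cross product → J_v[:, 2] = (0.8660,-0.5000,-3.4641)
J_ω[:, 2] = z_2
entry J[2][2] = -3.4641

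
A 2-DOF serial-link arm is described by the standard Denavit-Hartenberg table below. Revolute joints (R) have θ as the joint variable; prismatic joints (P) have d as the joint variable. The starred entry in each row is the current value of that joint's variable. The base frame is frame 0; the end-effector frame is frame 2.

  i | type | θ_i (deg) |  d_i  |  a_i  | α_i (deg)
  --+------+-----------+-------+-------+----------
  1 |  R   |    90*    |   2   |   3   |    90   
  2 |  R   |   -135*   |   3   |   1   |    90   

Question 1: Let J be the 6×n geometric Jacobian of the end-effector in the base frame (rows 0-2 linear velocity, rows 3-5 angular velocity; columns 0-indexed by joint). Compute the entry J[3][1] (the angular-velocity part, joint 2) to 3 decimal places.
1.000

axis z_1 = (1.0000,-0.0000,0.0000); lever o_n−o_1 = (3.0000,-0.7071,-0.7071)
cross product → J_v[:, 1] = (0.0000,0.7071,-0.7071)
J_ω[:, 1] = z_1
entry J[3][1] = 1.0000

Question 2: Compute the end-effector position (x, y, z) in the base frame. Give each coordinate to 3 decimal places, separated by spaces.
after link 1: o_1 = (0.0000, 3.0000, 2.0000)
after link 2: o_2 = (3.0000, 2.2929, 1.2929)

3.000 2.293 1.293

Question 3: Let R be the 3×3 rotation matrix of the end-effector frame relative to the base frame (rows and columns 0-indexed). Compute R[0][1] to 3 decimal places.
End-effector y-axis (col 1 of R) = (1.0000,-0.0000,0.0000)
R[0][1] = 1.0000

1.000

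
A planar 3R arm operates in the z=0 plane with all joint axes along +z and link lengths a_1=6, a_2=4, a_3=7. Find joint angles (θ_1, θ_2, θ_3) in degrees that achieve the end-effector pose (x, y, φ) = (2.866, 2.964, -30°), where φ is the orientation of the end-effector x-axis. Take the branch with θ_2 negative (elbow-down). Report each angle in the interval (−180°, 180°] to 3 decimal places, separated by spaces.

150.001 -90.001 -90.000

wrist centre = target − a_3·(cos φ, sin φ) = (-3.1962, 6.4640)
cos θ_2 = (51.9988−6²−4²)/(2·6·4) = -0.0000; θ_2 = -90.0014° (elbow-down)
β = atan2(6.4640,-3.1962) = 116.3105°; ψ = atan2(-4.0000,5.9999) = -33.6905°
θ_1 = β − ψ = 150.0010°
θ_3 = φ − θ_1 − θ_2 = -89.9996° (wrapped to (-180°,180°])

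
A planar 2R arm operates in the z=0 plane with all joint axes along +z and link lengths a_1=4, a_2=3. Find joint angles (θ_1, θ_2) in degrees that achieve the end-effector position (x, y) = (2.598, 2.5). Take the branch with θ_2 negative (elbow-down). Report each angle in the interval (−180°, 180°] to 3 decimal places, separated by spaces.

90.001 -120.001

cos θ_2 = (12.9996−4²−3²)/(2·4·3) = -0.5000; θ_2 = -120.0011° (elbow-down)
β = atan2(2.5000,2.5980) = 43.8987°; ψ = atan2(-2.5980,2.5000) = -46.1024°
θ_1 = β − ψ = 90.0011°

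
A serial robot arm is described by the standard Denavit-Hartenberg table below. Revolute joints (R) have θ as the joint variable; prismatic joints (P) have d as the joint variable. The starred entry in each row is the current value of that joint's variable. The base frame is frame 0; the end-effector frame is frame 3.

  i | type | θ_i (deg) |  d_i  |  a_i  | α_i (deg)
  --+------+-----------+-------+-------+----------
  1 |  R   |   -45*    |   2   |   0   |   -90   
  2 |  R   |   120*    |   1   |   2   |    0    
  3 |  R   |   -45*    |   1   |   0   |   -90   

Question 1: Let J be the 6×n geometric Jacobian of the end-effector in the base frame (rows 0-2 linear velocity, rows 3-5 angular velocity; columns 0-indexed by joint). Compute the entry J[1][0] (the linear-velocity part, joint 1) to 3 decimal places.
axis z_0 = ẑ; lever o_n−o_0 = (0.7071,2.1213,0.2679)
cross product → J_v[:, 0] = (-2.1213,0.7071,0.0000)
J_ω[:, 0] = z_0
entry J[1][0] = 0.7071

0.707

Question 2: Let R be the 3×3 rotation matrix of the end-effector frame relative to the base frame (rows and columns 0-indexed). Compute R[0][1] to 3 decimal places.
End-effector y-axis (col 1 of R) = (-0.7071,-0.7071,-0.0000)
R[0][1] = -0.7071

-0.707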